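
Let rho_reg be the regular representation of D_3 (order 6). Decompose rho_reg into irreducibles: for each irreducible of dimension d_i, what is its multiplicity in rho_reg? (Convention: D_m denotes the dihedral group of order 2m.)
Each irreducible V_i of dimension d_i appears with multiplicity d_i, i.e. rho_reg = (direct sum over all irreducibles V_i) d_i V_i. The irreducible dimensions for D_3 are 1, 1, 2: 2 irreducibles of dimension 1, each with multiplicity 1; 1 irreducible of dimension 2, with multiplicity 2. Total dimension 2*1*1 + 1*2*2 = 6 = |G|.

Justification: General theorem: in the regular representation of a finite group G, each irreducible appears with multiplicity equal to its dimension. Check: dim(rho_reg) = sum d_i^2 = 1 + 1 + 4 = 6 = |G|.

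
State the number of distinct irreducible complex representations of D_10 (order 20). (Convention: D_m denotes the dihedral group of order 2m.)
8

Solution. The number of irreducible complex representations of a finite group equals its number of conjugacy classes. D_10 has 8 conjugacy classes (n/2 + 3 for n even), so D_10 (order 20) has exactly 8 irreducible complex representations.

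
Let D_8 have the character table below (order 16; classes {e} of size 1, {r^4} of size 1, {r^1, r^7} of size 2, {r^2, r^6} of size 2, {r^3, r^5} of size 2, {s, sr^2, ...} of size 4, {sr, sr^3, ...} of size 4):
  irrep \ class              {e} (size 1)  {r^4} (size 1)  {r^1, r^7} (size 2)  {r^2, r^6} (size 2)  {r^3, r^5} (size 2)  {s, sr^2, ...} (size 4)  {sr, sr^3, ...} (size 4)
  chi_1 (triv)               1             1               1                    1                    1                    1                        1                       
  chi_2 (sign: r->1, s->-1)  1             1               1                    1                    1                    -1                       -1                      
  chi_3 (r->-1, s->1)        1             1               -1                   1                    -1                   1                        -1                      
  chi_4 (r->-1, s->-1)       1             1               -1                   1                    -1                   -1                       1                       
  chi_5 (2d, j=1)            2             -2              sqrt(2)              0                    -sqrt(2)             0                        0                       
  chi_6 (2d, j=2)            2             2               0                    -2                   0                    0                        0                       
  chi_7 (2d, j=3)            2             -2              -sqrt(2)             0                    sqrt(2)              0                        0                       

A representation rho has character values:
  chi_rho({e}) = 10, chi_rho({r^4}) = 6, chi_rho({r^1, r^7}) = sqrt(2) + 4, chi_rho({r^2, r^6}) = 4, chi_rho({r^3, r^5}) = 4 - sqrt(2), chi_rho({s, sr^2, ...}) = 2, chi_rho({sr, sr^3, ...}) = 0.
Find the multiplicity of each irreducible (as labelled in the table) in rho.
Multiplicities: chi_1: 3, chi_2: 2, chi_3: 1, chi_4: 0, chi_5: 1, chi_6: 1, chi_7: 0.

Reasoning: Use <chi_rho, chi> = (1/|G|) sum_C |C| * chi_rho(C) * conj(chi(C)) with |G| = 16 for each irreducible chi in the table:
  <chi_rho, chi_1> = (1/16)[1*(10)*conj(1) + 1*(6)*conj(1) + 2*(sqrt(2) + 4)*conj(1) + 2*(4)*conj(1) + 2*(4 - sqrt(2))*conj(1) + 4*(2)*conj(1) + 4*(0)*conj(1)]
      = (1/16)[(10) + (6) + (2*sqrt(2) + 8) + (8) + (8 - 2*sqrt(2)) + (8) + (0)] = 48/16 = 3
  <chi_rho, chi_2> = (1/16)[1*(10)*conj(1) + 1*(6)*conj(1) + 2*(sqrt(2) + 4)*conj(1) + 2*(4)*conj(1) + 2*(4 - sqrt(2))*conj(1) + 4*(2)*conj(-1) + 4*(0)*conj(-1)]
      = (1/16)[(10) + (6) + (2*sqrt(2) + 8) + (8) + (8 - 2*sqrt(2)) + (-8) + (0)] = 32/16 = 2
  <chi_rho, chi_3> = (1/16)[1*(10)*conj(1) + 1*(6)*conj(1) + 2*(sqrt(2) + 4)*conj(-1) + 2*(4)*conj(1) + 2*(4 - sqrt(2))*conj(-1) + 4*(2)*conj(1) + 4*(0)*conj(-1)]
      = (1/16)[(10) + (6) + (-8 - 2*sqrt(2)) + (8) + (-8 + 2*sqrt(2)) + (8) + (0)] = 16/16 = 1
  <chi_rho, chi_4> = (1/16)[1*(10)*conj(1) + 1*(6)*conj(1) + 2*(sqrt(2) + 4)*conj(-1) + 2*(4)*conj(1) + 2*(4 - sqrt(2))*conj(-1) + 4*(2)*conj(-1) + 4*(0)*conj(1)]
      = (1/16)[(10) + (6) + (-8 - 2*sqrt(2)) + (8) + (-8 + 2*sqrt(2)) + (-8) + (0)] = 0/16 = 0
  <chi_rho, chi_5> = (1/16)[1*(10)*conj(2) + 1*(6)*conj(-2) + 2*(sqrt(2) + 4)*conj(sqrt(2)) + 2*(4)*conj(0) + 2*(4 - sqrt(2))*conj(-sqrt(2)) + 4*(2)*conj(0) + 4*(0)*conj(0)]
      = (1/16)[(20) + (-12) + (4 + 8*sqrt(2)) + (0) + (4 - 8*sqrt(2)) + (0) + (0)] = 16/16 = 1
  <chi_rho, chi_6> = (1/16)[1*(10)*conj(2) + 1*(6)*conj(2) + 2*(sqrt(2) + 4)*conj(0) + 2*(4)*conj(-2) + 2*(4 - sqrt(2))*conj(0) + 4*(2)*conj(0) + 4*(0)*conj(0)]
      = (1/16)[(20) + (12) + (0) + (-16) + (0) + (0) + (0)] = 16/16 = 1
  <chi_rho, chi_7> = (1/16)[1*(10)*conj(2) + 1*(6)*conj(-2) + 2*(sqrt(2) + 4)*conj(-sqrt(2)) + 2*(4)*conj(0) + 2*(4 - sqrt(2))*conj(sqrt(2)) + 4*(2)*conj(0) + 4*(0)*conj(0)]
      = (1/16)[(20) + (-12) + (-8*sqrt(2) - 4) + (0) + (-4 + 8*sqrt(2)) + (0) + (0)] = 0/16 = 0
Dimension check: dim(rho) = sum (mult * dim) = 3*1 + 2*1 + 1*1 + 0*1 + 1*2 + 1*2 + 0*2 = 10 = chi_rho(e) = 10.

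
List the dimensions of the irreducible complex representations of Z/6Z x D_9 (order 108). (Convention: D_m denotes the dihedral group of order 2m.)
Dimensions: 1, 1, 1, 1, 1, 1, 1, 1, 1, 1, 1, 1, 2, 2, 2, 2, 2, 2, 2, 2, 2, 2, 2, 2, 2, 2, 2, 2, 2, 2, 2, 2, 2, 2, 2, 2

Reasoning: There are 36 irreducibles (= number of conjugacy classes). Their dimensions d_i satisfy sum d_i^2 = |G| = 108: 1 + 1 + 1 + 1 + 1 + 1 + 1 + 1 + 1 + 1 + 1 + 1 + 4 + 4 + 4 + 4 + 4 + 4 + 4 + 4 + 4 + 4 + 4 + 4 + 4 + 4 + 4 + 4 + 4 + 4 + 4 + 4 + 4 + 4 + 4 + 4 = 108. (For the product with Z/6Z: each of the 6 1-dim characters of Z/6Z tensors with each irrep of D_9, giving 6 copies of each D_9-dimension.)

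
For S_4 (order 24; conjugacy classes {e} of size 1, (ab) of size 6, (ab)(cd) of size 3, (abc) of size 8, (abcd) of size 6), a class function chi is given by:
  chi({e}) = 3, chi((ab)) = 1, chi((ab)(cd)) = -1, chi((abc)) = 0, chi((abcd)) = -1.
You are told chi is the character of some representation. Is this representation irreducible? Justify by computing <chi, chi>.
Irreducible: <chi, chi> = 1.

Solution. <chi, chi> = (1/|G|) sum_C |C| * |chi(C)|^2 = (1/24)[1*|3|^2 + 6*|1|^2 + 3*|-1|^2 + 8*|0|^2 + 6*|-1|^2]
  = (1/24)[(9) + (6) + (3) + (0) + (6)] = 24/24 = 1.
A character is irreducible iff <chi, chi> = 1, so this representation is irreducible.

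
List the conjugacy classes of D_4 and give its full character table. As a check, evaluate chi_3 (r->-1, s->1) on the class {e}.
Conjugacy classes: {e} of size 1, {r^2} of size 1, {r^1, r^3} of size 2, {s, sr^2, ...} of size 2, {sr, sr^3, ...} of size 2.
Character table:
  irrep \ class              {e} (size 1)  {r^2} (size 1)  {r^1, r^3} (size 2)  {s, sr^2, ...} (size 2)  {sr, sr^3, ...} (size 2)
  chi_1 (triv)               1             1               1                    1                        1                       
  chi_2 (sign: r->1, s->-1)  1             1               1                    -1                       -1                      
  chi_3 (r->-1, s->1)        1             1               -1                   1                        -1                      
  chi_4 (r->-1, s->-1)       1             1               -1                   -1                       1                       
  chi_5 (2d, j=1)            2             -2              0                    0                        0                       

Spot check: chi_3 (r->-1, s->1) on {e} = 1.

Proof sketch: D_4 has order 2*4 = 8 with 5 conjugacy classes, hence 5 irreducibles. Sum of squared dims 1 + 1 + 1 + 1 + 4 = 8 = |G|. Linear characters come from the abelianisation; the 2-dimensional irreps have character r^k -> 2*cos(2*pi*j*k/4), reflections -> 0.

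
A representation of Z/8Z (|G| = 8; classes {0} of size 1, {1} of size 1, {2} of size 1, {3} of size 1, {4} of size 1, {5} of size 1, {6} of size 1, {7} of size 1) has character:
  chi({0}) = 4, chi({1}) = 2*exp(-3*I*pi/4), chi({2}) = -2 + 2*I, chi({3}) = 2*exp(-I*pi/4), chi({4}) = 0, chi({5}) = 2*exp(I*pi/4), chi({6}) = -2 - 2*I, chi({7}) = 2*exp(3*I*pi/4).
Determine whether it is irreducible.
Not irreducible (reducible): <chi, chi> = 6 > 1.

Proof sketch: <chi, chi> = (1/|G|) sum_C |C| * |chi(C)|^2 = (1/8)[1*|4|^2 + 1*|2*exp(-3*I*pi/4)|^2 + 1*|-2 + 2*I|^2 + 1*|2*exp(-I*pi/4)|^2 + 1*|0|^2 + 1*|2*exp(I*pi/4)|^2 + 1*|-2 - 2*I|^2 + 1*|2*exp(3*I*pi/4)|^2]
  = (1/8)[(16) + (4) + (8) + (4) + (0) + (4) + (8) + (4)] = 48/8 = 6.
(Exp terms are combined using exp(i*s)*conj(exp(i*t)) = exp(i*(s-t)), and sums of them are collapsed using the identity that for every m > 1 the m distinct m-th roots of unity sum to 0, e.g. 1 + exp(2*I*pi/3) + exp(-2*I*pi/3) = 0.)
A character is irreducible iff <chi, chi> = 1, so this representation is reducible.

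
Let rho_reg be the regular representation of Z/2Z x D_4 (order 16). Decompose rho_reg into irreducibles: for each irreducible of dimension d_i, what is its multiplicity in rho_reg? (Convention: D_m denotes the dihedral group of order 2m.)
Each irreducible V_i of dimension d_i appears with multiplicity d_i, i.e. rho_reg = (direct sum over all irreducibles V_i) d_i V_i. The irreducible dimensions for Z/2Z x D_4 are 1, 1, 1, 1, 1, 1, 1, 1, 2, 2: 8 irreducibles of dimension 1, each with multiplicity 1; 2 irreducibles of dimension 2, each with multiplicity 2. Total dimension 8*1*1 + 2*2*2 = 16 = |G|.

Proof sketch: General theorem: in the regular representation of a finite group G, each irreducible appears with multiplicity equal to its dimension. Check: dim(rho_reg) = sum d_i^2 = 1 + 1 + 1 + 1 + 1 + 1 + 1 + 1 + 4 + 4 = 16 = |G|.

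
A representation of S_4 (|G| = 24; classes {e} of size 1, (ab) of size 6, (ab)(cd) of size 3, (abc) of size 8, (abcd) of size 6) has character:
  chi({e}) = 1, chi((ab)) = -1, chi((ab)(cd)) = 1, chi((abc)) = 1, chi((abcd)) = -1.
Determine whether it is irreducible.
Irreducible: <chi, chi> = 1.

Why: <chi, chi> = (1/|G|) sum_C |C| * |chi(C)|^2 = (1/24)[1*|1|^2 + 6*|-1|^2 + 3*|1|^2 + 8*|1|^2 + 6*|-1|^2]
  = (1/24)[(1) + (6) + (3) + (8) + (6)] = 24/24 = 1.
A character is irreducible iff <chi, chi> = 1, so this representation is irreducible.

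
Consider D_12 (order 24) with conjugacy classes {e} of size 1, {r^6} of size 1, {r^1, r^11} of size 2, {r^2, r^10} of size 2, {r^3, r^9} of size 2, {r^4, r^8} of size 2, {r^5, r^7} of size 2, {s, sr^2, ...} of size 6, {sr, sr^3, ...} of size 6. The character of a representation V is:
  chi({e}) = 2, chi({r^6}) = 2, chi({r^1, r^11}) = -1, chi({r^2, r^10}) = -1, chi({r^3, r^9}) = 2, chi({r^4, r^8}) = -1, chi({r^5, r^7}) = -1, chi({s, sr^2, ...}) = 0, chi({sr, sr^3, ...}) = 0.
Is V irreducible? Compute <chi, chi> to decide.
Irreducible: <chi, chi> = 1.

Justification: <chi, chi> = (1/|G|) sum_C |C| * |chi(C)|^2 = (1/24)[1*|2|^2 + 1*|2|^2 + 2*|-1|^2 + 2*|-1|^2 + 2*|2|^2 + 2*|-1|^2 + 2*|-1|^2 + 6*|0|^2 + 6*|0|^2]
  = (1/24)[(4) + (4) + (2) + (2) + (8) + (2) + (2) + (0) + (0)] = 24/24 = 1.
A character is irreducible iff <chi, chi> = 1, so this representation is irreducible.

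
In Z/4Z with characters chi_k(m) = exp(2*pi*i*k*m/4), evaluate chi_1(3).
chi_1(3) = zeta_4^3 = -I

Justification: chi_1(3) = zeta_4^(1*3) = zeta_4^3. Since zeta_4^4 = 1, this equals zeta_4^3 = exp(2*pi*i*3/4) = -I.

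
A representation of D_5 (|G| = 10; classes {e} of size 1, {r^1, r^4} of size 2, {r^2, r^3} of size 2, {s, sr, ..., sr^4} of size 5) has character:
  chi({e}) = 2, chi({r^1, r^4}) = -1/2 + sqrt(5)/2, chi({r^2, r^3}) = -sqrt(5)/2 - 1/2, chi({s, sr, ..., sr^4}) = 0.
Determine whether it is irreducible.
Irreducible: <chi, chi> = 1.

Derivation: <chi, chi> = (1/|G|) sum_C |C| * |chi(C)|^2 = (1/10)[1*|2|^2 + 2*|-1/2 + sqrt(5)/2|^2 + 2*|-sqrt(5)/2 - 1/2|^2 + 5*|0|^2]
  = (1/10)[(4) + (3 - sqrt(5)) + (sqrt(5) + 3) + (0)] = 10/10 = 1.
A character is irreducible iff <chi, chi> = 1, so this representation is irreducible.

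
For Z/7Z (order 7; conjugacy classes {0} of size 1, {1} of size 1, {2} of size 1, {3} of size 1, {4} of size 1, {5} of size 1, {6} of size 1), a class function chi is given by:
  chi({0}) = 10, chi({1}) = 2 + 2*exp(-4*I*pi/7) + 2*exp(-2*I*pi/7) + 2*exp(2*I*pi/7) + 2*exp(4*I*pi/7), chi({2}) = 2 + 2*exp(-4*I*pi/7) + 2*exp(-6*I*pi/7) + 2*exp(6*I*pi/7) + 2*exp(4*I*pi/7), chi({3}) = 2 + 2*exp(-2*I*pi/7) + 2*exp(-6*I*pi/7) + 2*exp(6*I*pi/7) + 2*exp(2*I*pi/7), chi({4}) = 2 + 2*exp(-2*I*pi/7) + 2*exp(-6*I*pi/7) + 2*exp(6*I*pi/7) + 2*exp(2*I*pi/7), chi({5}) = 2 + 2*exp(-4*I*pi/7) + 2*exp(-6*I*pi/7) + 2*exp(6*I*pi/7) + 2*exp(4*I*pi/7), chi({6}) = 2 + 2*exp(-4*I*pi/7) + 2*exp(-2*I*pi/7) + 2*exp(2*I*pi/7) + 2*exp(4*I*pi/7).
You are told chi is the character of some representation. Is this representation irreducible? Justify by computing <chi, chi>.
Not irreducible (reducible): <chi, chi> = 20 > 1.

Argument: <chi, chi> = (1/|G|) sum_C |C| * |chi(C)|^2 = (1/7)[1*|10|^2 + 1*|2 + 2*exp(-4*I*pi/7) + 2*exp(-2*I*pi/7) + 2*exp(2*I*pi/7) + 2*exp(4*I*pi/7)|^2 + 1*|2 + 2*exp(-4*I*pi/7) + 2*exp(-6*I*pi/7) + 2*exp(6*I*pi/7) + 2*exp(4*I*pi/7)|^2 + 1*|2 + 2*exp(-2*I*pi/7) + 2*exp(-6*I*pi/7) + 2*exp(6*I*pi/7) + 2*exp(2*I*pi/7)|^2 + 1*|2 + 2*exp(-2*I*pi/7) + 2*exp(-6*I*pi/7) + 2*exp(6*I*pi/7) + 2*exp(2*I*pi/7)|^2 + 1*|2 + 2*exp(-4*I*pi/7) + 2*exp(-6*I*pi/7) + 2*exp(6*I*pi/7) + 2*exp(4*I*pi/7)|^2 + 1*|2 + 2*exp(-4*I*pi/7) + 2*exp(-2*I*pi/7) + 2*exp(2*I*pi/7) + 2*exp(4*I*pi/7)|^2]
  = (1/7)[(100) + (20 + 16*exp(-2*I*pi/7) + 12*exp(-4*I*pi/7) + 12*exp(-6*I*pi/7) + 12*exp(6*I*pi/7) + 12*exp(4*I*pi/7) + 16*exp(2*I*pi/7)) + (20 + 16*exp(-4*I*pi/7) + 12*exp(-2*I*pi/7) + 12*exp(-6*I*pi/7) + 12*exp(6*I*pi/7) + 12*exp(2*I*pi/7) + 16*exp(4*I*pi/7)) + (20 + 12*exp(-4*I*pi/7) + 12*exp(-2*I*pi/7) + 16*exp(-6*I*pi/7) + 16*exp(6*I*pi/7) + 12*exp(2*I*pi/7) + 12*exp(4*I*pi/7)) + (20 + 12*exp(-4*I*pi/7) + 12*exp(-2*I*pi/7) + 16*exp(-6*I*pi/7) + 16*exp(6*I*pi/7) + 12*exp(2*I*pi/7) + 12*exp(4*I*pi/7)) + (20 + 16*exp(-4*I*pi/7) + 12*exp(-2*I*pi/7) + 12*exp(-6*I*pi/7) + 12*exp(6*I*pi/7) + 12*exp(2*I*pi/7) + 16*exp(4*I*pi/7)) + (20 + 16*exp(-2*I*pi/7) + 12*exp(-4*I*pi/7) + 12*exp(-6*I*pi/7) + 12*exp(6*I*pi/7) + 12*exp(4*I*pi/7) + 16*exp(2*I*pi/7))] = 140/7 = 20.
(Exp terms are combined using exp(i*s)*conj(exp(i*t)) = exp(i*(s-t)), and sums of them are collapsed using the identity that for every m > 1 the m distinct m-th roots of unity sum to 0, e.g. 1 + exp(2*I*pi/3) + exp(-2*I*pi/3) = 0.)
A character is irreducible iff <chi, chi> = 1, so this representation is reducible.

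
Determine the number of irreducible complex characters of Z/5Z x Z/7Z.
35

Explanation: The number of irreducible complex representations of a finite group equals its number of conjugacy classes. Z/5Z x Z/7Z is abelian of order 35, so every element is its own conjugacy class: 35 classes, so Z/5Z x Z/7Z (order 35) has exactly 35 irreducible complex representations.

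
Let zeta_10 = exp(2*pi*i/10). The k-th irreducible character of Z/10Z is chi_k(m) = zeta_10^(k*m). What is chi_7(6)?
chi_7(6) = zeta_10^42 = exp(2*I*pi/5)

Derivation: chi_7(6) = zeta_10^(7*6) = zeta_10^42. Since zeta_10^10 = 1, this equals zeta_10^2 = exp(2*pi*i*2/10) = exp(2*I*pi/5).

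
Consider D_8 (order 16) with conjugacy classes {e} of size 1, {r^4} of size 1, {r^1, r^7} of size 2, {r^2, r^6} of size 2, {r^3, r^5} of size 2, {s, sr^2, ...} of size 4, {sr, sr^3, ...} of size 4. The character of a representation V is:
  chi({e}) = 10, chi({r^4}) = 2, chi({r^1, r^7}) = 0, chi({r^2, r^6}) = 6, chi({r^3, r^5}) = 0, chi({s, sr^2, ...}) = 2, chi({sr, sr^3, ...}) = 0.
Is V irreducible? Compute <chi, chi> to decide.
Not irreducible (reducible): <chi, chi> = 12 > 1.

Proof sketch: <chi, chi> = (1/|G|) sum_C |C| * |chi(C)|^2 = (1/16)[1*|10|^2 + 1*|2|^2 + 2*|0|^2 + 2*|6|^2 + 2*|0|^2 + 4*|2|^2 + 4*|0|^2]
  = (1/16)[(100) + (4) + (0) + (72) + (0) + (16) + (0)] = 192/16 = 12.
A character is irreducible iff <chi, chi> = 1, so this representation is reducible.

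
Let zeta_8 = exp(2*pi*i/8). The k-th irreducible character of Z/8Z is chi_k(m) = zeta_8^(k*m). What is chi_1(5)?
chi_1(5) = zeta_8^5 = exp(-3*I*pi/4)

Details: chi_1(5) = zeta_8^(1*5) = zeta_8^5. Since zeta_8^8 = 1, this equals zeta_8^5 = exp(2*pi*i*5/8) = exp(-3*I*pi/4).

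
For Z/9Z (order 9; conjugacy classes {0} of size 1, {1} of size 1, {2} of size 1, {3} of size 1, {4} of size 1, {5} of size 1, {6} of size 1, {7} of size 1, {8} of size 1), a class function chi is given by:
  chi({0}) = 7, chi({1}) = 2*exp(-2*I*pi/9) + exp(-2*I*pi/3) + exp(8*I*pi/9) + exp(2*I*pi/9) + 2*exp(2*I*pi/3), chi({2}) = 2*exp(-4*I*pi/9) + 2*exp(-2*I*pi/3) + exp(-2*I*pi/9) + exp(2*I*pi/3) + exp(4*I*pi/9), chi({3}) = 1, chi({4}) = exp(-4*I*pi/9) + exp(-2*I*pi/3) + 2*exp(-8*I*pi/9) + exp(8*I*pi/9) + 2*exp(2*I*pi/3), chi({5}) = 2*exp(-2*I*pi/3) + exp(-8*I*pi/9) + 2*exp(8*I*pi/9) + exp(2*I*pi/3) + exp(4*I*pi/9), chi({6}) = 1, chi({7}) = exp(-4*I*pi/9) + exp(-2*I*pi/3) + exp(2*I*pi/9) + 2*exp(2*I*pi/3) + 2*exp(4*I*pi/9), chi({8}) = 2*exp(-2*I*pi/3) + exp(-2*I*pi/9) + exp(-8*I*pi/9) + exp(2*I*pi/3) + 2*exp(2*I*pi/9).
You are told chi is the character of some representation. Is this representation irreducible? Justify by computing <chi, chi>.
Not irreducible (reducible): <chi, chi> = 11 > 1.

Argument: <chi, chi> = (1/|G|) sum_C |C| * |chi(C)|^2 = (1/9)[1*|7|^2 + 1*|2*exp(-2*I*pi/9) + exp(-2*I*pi/3) + exp(8*I*pi/9) + exp(2*I*pi/9) + 2*exp(2*I*pi/3)|^2 + 1*|2*exp(-4*I*pi/9) + 2*exp(-2*I*pi/3) + exp(-2*I*pi/9) + exp(2*I*pi/3) + exp(4*I*pi/9)|^2 + 1*|1|^2 + 1*|exp(-4*I*pi/9) + exp(-2*I*pi/3) + 2*exp(-8*I*pi/9) + exp(8*I*pi/9) + 2*exp(2*I*pi/3)|^2 + 1*|2*exp(-2*I*pi/3) + exp(-8*I*pi/9) + 2*exp(8*I*pi/9) + exp(2*I*pi/3) + exp(4*I*pi/9)|^2 + 1*|1|^2 + 1*|exp(-4*I*pi/9) + exp(-2*I*pi/3) + exp(2*I*pi/9) + 2*exp(2*I*pi/3) + 2*exp(4*I*pi/9)|^2 + 1*|2*exp(-2*I*pi/3) + exp(-2*I*pi/9) + exp(-8*I*pi/9) + exp(2*I*pi/3) + 2*exp(2*I*pi/9)|^2]
  = (1/9)[(49) + (11 + 7*exp(-4*I*pi/9) + 3*exp(-2*I*pi/3) + 7*exp(-8*I*pi/9) + 2*exp(-2*I*pi/9) + 2*exp(2*I*pi/9) + 7*exp(8*I*pi/9) + 3*exp(2*I*pi/3) + 7*exp(4*I*pi/9)) + (11 + 7*exp(-2*I*pi/9) + 3*exp(-2*I*pi/3) + 7*exp(-8*I*pi/9) + 2*exp(-4*I*pi/9) + 2*exp(4*I*pi/9) + 7*exp(8*I*pi/9) + 3*exp(2*I*pi/3) + 7*exp(2*I*pi/9)) + (1) + (11 + 7*exp(-4*I*pi/9) + 7*exp(-2*I*pi/9) + 3*exp(-2*I*pi/3) + 2*exp(-8*I*pi/9) + 2*exp(8*I*pi/9) + 3*exp(2*I*pi/3) + 7*exp(2*I*pi/9) + 7*exp(4*I*pi/9)) + (11 + 7*exp(-4*I*pi/9) + 7*exp(-2*I*pi/9) + 3*exp(-2*I*pi/3) + 2*exp(-8*I*pi/9) + 2*exp(8*I*pi/9) + 3*exp(2*I*pi/3) + 7*exp(2*I*pi/9) + 7*exp(4*I*pi/9)) + (1) + (11 + 7*exp(-2*I*pi/9) + 3*exp(-2*I*pi/3) + 7*exp(-8*I*pi/9) + 2*exp(-4*I*pi/9) + 2*exp(4*I*pi/9) + 7*exp(8*I*pi/9) + 3*exp(2*I*pi/3) + 7*exp(2*I*pi/9)) + (11 + 7*exp(-4*I*pi/9) + 3*exp(-2*I*pi/3) + 7*exp(-8*I*pi/9) + 2*exp(-2*I*pi/9) + 2*exp(2*I*pi/9) + 7*exp(8*I*pi/9) + 3*exp(2*I*pi/3) + 7*exp(4*I*pi/9))] = 99/9 = 11.
(Exp terms are combined using exp(i*s)*conj(exp(i*t)) = exp(i*(s-t)), and sums of them are collapsed using the identity that for every m > 1 the m distinct m-th roots of unity sum to 0, e.g. 1 + exp(2*I*pi/3) + exp(-2*I*pi/3) = 0.)
A character is irreducible iff <chi, chi> = 1, so this representation is reducible.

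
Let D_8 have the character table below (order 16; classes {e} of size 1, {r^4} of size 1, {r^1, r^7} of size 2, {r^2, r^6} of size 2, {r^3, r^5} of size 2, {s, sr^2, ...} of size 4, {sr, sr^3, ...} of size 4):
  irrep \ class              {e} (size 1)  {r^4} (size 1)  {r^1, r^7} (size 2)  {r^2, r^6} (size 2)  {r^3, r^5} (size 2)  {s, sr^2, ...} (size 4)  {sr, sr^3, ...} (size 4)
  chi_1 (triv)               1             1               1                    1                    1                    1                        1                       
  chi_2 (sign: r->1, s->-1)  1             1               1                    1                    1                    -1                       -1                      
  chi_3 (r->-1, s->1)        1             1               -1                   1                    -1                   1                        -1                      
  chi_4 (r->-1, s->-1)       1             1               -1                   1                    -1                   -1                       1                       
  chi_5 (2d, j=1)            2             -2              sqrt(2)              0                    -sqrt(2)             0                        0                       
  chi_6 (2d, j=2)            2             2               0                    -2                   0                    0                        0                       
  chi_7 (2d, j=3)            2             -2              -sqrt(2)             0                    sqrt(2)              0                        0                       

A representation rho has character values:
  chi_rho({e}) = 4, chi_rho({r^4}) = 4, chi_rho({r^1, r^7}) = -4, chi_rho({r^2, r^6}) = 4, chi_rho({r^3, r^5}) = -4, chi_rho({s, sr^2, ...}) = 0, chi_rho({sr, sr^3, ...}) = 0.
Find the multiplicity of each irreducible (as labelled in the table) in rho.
Multiplicities: chi_1: 0, chi_2: 0, chi_3: 2, chi_4: 2, chi_5: 0, chi_6: 0, chi_7: 0.

Argument: Use <chi_rho, chi> = (1/|G|) sum_C |C| * chi_rho(C) * conj(chi(C)) with |G| = 16 for each irreducible chi in the table:
  <chi_rho, chi_1> = (1/16)[1*(4)*conj(1) + 1*(4)*conj(1) + 2*(-4)*conj(1) + 2*(4)*conj(1) + 2*(-4)*conj(1) + 4*(0)*conj(1) + 4*(0)*conj(1)]
      = (1/16)[(4) + (4) + (-8) + (8) + (-8) + (0) + (0)] = 0/16 = 0
  <chi_rho, chi_2> = (1/16)[1*(4)*conj(1) + 1*(4)*conj(1) + 2*(-4)*conj(1) + 2*(4)*conj(1) + 2*(-4)*conj(1) + 4*(0)*conj(-1) + 4*(0)*conj(-1)]
      = (1/16)[(4) + (4) + (-8) + (8) + (-8) + (0) + (0)] = 0/16 = 0
  <chi_rho, chi_3> = (1/16)[1*(4)*conj(1) + 1*(4)*conj(1) + 2*(-4)*conj(-1) + 2*(4)*conj(1) + 2*(-4)*conj(-1) + 4*(0)*conj(1) + 4*(0)*conj(-1)]
      = (1/16)[(4) + (4) + (8) + (8) + (8) + (0) + (0)] = 32/16 = 2
  <chi_rho, chi_4> = (1/16)[1*(4)*conj(1) + 1*(4)*conj(1) + 2*(-4)*conj(-1) + 2*(4)*conj(1) + 2*(-4)*conj(-1) + 4*(0)*conj(-1) + 4*(0)*conj(1)]
      = (1/16)[(4) + (4) + (8) + (8) + (8) + (0) + (0)] = 32/16 = 2
  <chi_rho, chi_5> = (1/16)[1*(4)*conj(2) + 1*(4)*conj(-2) + 2*(-4)*conj(sqrt(2)) + 2*(4)*conj(0) + 2*(-4)*conj(-sqrt(2)) + 4*(0)*conj(0) + 4*(0)*conj(0)]
      = (1/16)[(8) + (-8) + (-8*sqrt(2)) + (0) + (8*sqrt(2)) + (0) + (0)] = 0/16 = 0
  <chi_rho, chi_6> = (1/16)[1*(4)*conj(2) + 1*(4)*conj(2) + 2*(-4)*conj(0) + 2*(4)*conj(-2) + 2*(-4)*conj(0) + 4*(0)*conj(0) + 4*(0)*conj(0)]
      = (1/16)[(8) + (8) + (0) + (-16) + (0) + (0) + (0)] = 0/16 = 0
  <chi_rho, chi_7> = (1/16)[1*(4)*conj(2) + 1*(4)*conj(-2) + 2*(-4)*conj(-sqrt(2)) + 2*(4)*conj(0) + 2*(-4)*conj(sqrt(2)) + 4*(0)*conj(0) + 4*(0)*conj(0)]
      = (1/16)[(8) + (-8) + (8*sqrt(2)) + (0) + (-8*sqrt(2)) + (0) + (0)] = 0/16 = 0
Dimension check: dim(rho) = sum (mult * dim) = 0*1 + 0*1 + 2*1 + 2*1 + 0*2 + 0*2 + 0*2 = 4 = chi_rho(e) = 4.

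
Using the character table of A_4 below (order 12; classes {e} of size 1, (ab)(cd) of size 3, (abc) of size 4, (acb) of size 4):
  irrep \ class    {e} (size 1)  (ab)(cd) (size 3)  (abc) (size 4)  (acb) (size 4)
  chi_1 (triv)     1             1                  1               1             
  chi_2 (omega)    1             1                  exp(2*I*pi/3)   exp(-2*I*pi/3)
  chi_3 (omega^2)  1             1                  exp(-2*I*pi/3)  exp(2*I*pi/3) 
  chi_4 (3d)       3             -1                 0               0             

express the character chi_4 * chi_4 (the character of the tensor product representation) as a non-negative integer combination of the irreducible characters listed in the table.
chi_4 tensor chi_4 = chi_1 + chi_2 + chi_3 + 2*chi_4 (all other irreducibles have multiplicity 0).

The character of a tensor product is the pointwise product (chi_4 * chi_4)(C) = chi_4(C) * chi_4(C):
  {e}: (3)*(3), (ab)(cd): (-1)*(-1), (abc): (0)*(0), (acb): (0)*(0)
so (chi_4 * chi_4) takes values
  {e} -> 9, (ab)(cd) -> 1, (abc) -> 0, (acb) -> 0.
Now take the inner product of this character with each irreducible chi from the table, <chi_4*chi_4, chi> = (1/12) sum_C |C| (chi_4*chi_4)(C) conj(chi(C)):
  <chi_4*chi_4, chi_1> = (1/12)[1*(9)*conj(1) + 3*(1)*conj(1) + 4*(0)*conj(1) + 4*(0)*conj(1)]
      = (1/12)[(9) + (3) + (0) + (0)] = 12/12 = 1
  <chi_4*chi_4, chi_2> = (1/12)[1*(9)*conj(1) + 3*(1)*conj(1) + 4*(0)*conj(exp(2*I*pi/3)) + 4*(0)*conj(exp(-2*I*pi/3))]
      = (1/12)[(9) + (3) + (0) + (0)] = 12/12 = 1
  <chi_4*chi_4, chi_3> = (1/12)[1*(9)*conj(1) + 3*(1)*conj(1) + 4*(0)*conj(exp(-2*I*pi/3)) + 4*(0)*conj(exp(2*I*pi/3))]
      = (1/12)[(9) + (3) + (0) + (0)] = 12/12 = 1
  <chi_4*chi_4, chi_4> = (1/12)[1*(9)*conj(3) + 3*(1)*conj(-1) + 4*(0)*conj(0) + 4*(0)*conj(0)]
      = (1/12)[(27) + (-3) + (0) + (0)] = 24/12 = 2
(Exp terms are combined using exp(i*s)*conj(exp(i*t)) = exp(i*(s-t)), and sums of them are collapsed using the identity that for every m > 1 the m distinct m-th roots of unity sum to 0, e.g. 1 + exp(2*I*pi/3) + exp(-2*I*pi/3) = 0.)
Hence the multiplicities are chi_1: 1, chi_2: 1, chi_3: 1, chi_4: 2. Dimension check: dim(chi_4)*dim(chi_4) = 3*3 = 9 and sum (mult * dim) = 1*1 + 1*1 + 1*1 + 2*3 = 9.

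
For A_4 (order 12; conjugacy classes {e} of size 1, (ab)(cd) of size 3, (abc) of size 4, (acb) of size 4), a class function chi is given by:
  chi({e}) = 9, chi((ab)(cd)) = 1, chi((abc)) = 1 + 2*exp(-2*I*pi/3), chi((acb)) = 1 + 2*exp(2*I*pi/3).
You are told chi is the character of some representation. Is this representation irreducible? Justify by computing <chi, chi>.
Not irreducible (reducible): <chi, chi> = 9 > 1.

Argument: <chi, chi> = (1/|G|) sum_C |C| * |chi(C)|^2 = (1/12)[1*|9|^2 + 3*|1|^2 + 4*|1 + 2*exp(-2*I*pi/3)|^2 + 4*|1 + 2*exp(2*I*pi/3)|^2]
  = (1/12)[(81) + (3) + (12) + (12)] = 108/12 = 9.
(Exp terms are combined using exp(i*s)*conj(exp(i*t)) = exp(i*(s-t)), and sums of them are collapsed using the identity that for every m > 1 the m distinct m-th roots of unity sum to 0, e.g. 1 + exp(2*I*pi/3) + exp(-2*I*pi/3) = 0.)
A character is irreducible iff <chi, chi> = 1, so this representation is reducible.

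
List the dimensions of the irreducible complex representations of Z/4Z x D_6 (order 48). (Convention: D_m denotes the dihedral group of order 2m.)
Dimensions: 1, 1, 1, 1, 1, 1, 1, 1, 1, 1, 1, 1, 1, 1, 1, 1, 2, 2, 2, 2, 2, 2, 2, 2

Working: There are 24 irreducibles (= number of conjugacy classes). Their dimensions d_i satisfy sum d_i^2 = |G| = 48: 1 + 1 + 1 + 1 + 1 + 1 + 1 + 1 + 1 + 1 + 1 + 1 + 1 + 1 + 1 + 1 + 4 + 4 + 4 + 4 + 4 + 4 + 4 + 4 = 48. (For the product with Z/4Z: each of the 4 1-dim characters of Z/4Z tensors with each irrep of D_6, giving 4 copies of each D_6-dimension.)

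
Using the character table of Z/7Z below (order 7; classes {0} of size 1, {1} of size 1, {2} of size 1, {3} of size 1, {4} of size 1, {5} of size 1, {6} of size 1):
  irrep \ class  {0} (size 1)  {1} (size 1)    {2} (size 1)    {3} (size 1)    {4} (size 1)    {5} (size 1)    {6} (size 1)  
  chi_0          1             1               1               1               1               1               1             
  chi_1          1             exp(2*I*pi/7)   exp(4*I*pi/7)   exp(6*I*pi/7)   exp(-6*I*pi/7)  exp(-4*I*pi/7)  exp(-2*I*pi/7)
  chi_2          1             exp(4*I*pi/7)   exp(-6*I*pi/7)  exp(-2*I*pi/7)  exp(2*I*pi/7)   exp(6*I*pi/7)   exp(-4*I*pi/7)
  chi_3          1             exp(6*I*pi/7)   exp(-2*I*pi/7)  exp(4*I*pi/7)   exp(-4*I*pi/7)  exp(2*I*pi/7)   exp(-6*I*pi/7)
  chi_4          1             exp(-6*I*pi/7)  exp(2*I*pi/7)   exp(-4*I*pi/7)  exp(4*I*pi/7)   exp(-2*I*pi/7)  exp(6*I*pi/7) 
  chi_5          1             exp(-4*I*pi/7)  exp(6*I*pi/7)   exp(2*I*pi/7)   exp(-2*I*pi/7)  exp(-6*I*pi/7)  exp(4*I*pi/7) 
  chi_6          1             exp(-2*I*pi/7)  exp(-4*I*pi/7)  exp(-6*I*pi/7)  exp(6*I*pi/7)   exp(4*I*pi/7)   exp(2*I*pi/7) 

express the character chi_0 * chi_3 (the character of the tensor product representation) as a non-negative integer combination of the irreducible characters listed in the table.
chi_0 tensor chi_3 = chi_3 (all other irreducibles have multiplicity 0).

Reasoning: The character of a tensor product is the pointwise product (chi_0 * chi_3)(C) = chi_0(C) * chi_3(C):
  {0}: (1)*(1), {1}: (1)*(exp(6*I*pi/7)), {2}: (1)*(exp(-2*I*pi/7)), {3}: (1)*(exp(4*I*pi/7)), {4}: (1)*(exp(-4*I*pi/7)), {5}: (1)*(exp(2*I*pi/7)), {6}: (1)*(exp(-6*I*pi/7))
so (chi_0 * chi_3) takes values
  {0} -> 1, {1} -> exp(6*I*pi/7), {2} -> exp(-2*I*pi/7), {3} -> exp(4*I*pi/7), {4} -> exp(-4*I*pi/7), {5} -> exp(2*I*pi/7), {6} -> exp(-6*I*pi/7).
Now take the inner product of this character with each irreducible chi from the table, <chi_0*chi_3, chi> = (1/7) sum_C |C| (chi_0*chi_3)(C) conj(chi(C)):
  <chi_0*chi_3, chi_0> = (1/7)[1*(1)*conj(1) + 1*(exp(6*I*pi/7))*conj(1) + 1*(exp(-2*I*pi/7))*conj(1) + 1*(exp(4*I*pi/7))*conj(1) + 1*(exp(-4*I*pi/7))*conj(1) + 1*(exp(2*I*pi/7))*conj(1) + 1*(exp(-6*I*pi/7))*conj(1)]
      = (1/7)[(1) + (exp(6*I*pi/7)) + (exp(-2*I*pi/7)) + (exp(4*I*pi/7)) + (exp(-4*I*pi/7)) + (exp(2*I*pi/7)) + (exp(-6*I*pi/7))] = 0/7 = 0
  <chi_0*chi_3, chi_1> = (1/7)[1*(1)*conj(1) + 1*(exp(6*I*pi/7))*conj(exp(2*I*pi/7)) + 1*(exp(-2*I*pi/7))*conj(exp(4*I*pi/7)) + 1*(exp(4*I*pi/7))*conj(exp(6*I*pi/7)) + 1*(exp(-4*I*pi/7))*conj(exp(-6*I*pi/7)) + 1*(exp(2*I*pi/7))*conj(exp(-4*I*pi/7)) + 1*(exp(-6*I*pi/7))*conj(exp(-2*I*pi/7))]
      = (1/7)[(1) + (exp(4*I*pi/7)) + (exp(-6*I*pi/7)) + (exp(-2*I*pi/7)) + (exp(2*I*pi/7)) + (exp(6*I*pi/7)) + (exp(-4*I*pi/7))] = 0/7 = 0
  <chi_0*chi_3, chi_2> = (1/7)[1*(1)*conj(1) + 1*(exp(6*I*pi/7))*conj(exp(4*I*pi/7)) + 1*(exp(-2*I*pi/7))*conj(exp(-6*I*pi/7)) + 1*(exp(4*I*pi/7))*conj(exp(-2*I*pi/7)) + 1*(exp(-4*I*pi/7))*conj(exp(2*I*pi/7)) + 1*(exp(2*I*pi/7))*conj(exp(6*I*pi/7)) + 1*(exp(-6*I*pi/7))*conj(exp(-4*I*pi/7))]
      = (1/7)[(1) + (exp(2*I*pi/7)) + (exp(4*I*pi/7)) + (exp(6*I*pi/7)) + (exp(-6*I*pi/7)) + (exp(-4*I*pi/7)) + (exp(-2*I*pi/7))] = 0/7 = 0
  <chi_0*chi_3, chi_3> = (1/7)[1*(1)*conj(1) + 1*(exp(6*I*pi/7))*conj(exp(6*I*pi/7)) + 1*(exp(-2*I*pi/7))*conj(exp(-2*I*pi/7)) + 1*(exp(4*I*pi/7))*conj(exp(4*I*pi/7)) + 1*(exp(-4*I*pi/7))*conj(exp(-4*I*pi/7)) + 1*(exp(2*I*pi/7))*conj(exp(2*I*pi/7)) + 1*(exp(-6*I*pi/7))*conj(exp(-6*I*pi/7))]
      = (1/7)[(1) + (1) + (1) + (1) + (1) + (1) + (1)] = 7/7 = 1
  <chi_0*chi_3, chi_4> = (1/7)[1*(1)*conj(1) + 1*(exp(6*I*pi/7))*conj(exp(-6*I*pi/7)) + 1*(exp(-2*I*pi/7))*conj(exp(2*I*pi/7)) + 1*(exp(4*I*pi/7))*conj(exp(-4*I*pi/7)) + 1*(exp(-4*I*pi/7))*conj(exp(4*I*pi/7)) + 1*(exp(2*I*pi/7))*conj(exp(-2*I*pi/7)) + 1*(exp(-6*I*pi/7))*conj(exp(6*I*pi/7))]
      = (1/7)[(1) + (exp(-2*I*pi/7)) + (exp(-4*I*pi/7)) + (exp(-6*I*pi/7)) + (exp(6*I*pi/7)) + (exp(4*I*pi/7)) + (exp(2*I*pi/7))] = 0/7 = 0
  <chi_0*chi_3, chi_5> = (1/7)[1*(1)*conj(1) + 1*(exp(6*I*pi/7))*conj(exp(-4*I*pi/7)) + 1*(exp(-2*I*pi/7))*conj(exp(6*I*pi/7)) + 1*(exp(4*I*pi/7))*conj(exp(2*I*pi/7)) + 1*(exp(-4*I*pi/7))*conj(exp(-2*I*pi/7)) + 1*(exp(2*I*pi/7))*conj(exp(-6*I*pi/7)) + 1*(exp(-6*I*pi/7))*conj(exp(4*I*pi/7))]
      = (1/7)[(1) + (exp(-4*I*pi/7)) + (exp(6*I*pi/7)) + (exp(2*I*pi/7)) + (exp(-2*I*pi/7)) + (exp(-6*I*pi/7)) + (exp(4*I*pi/7))] = 0/7 = 0
  <chi_0*chi_3, chi_6> = (1/7)[1*(1)*conj(1) + 1*(exp(6*I*pi/7))*conj(exp(-2*I*pi/7)) + 1*(exp(-2*I*pi/7))*conj(exp(-4*I*pi/7)) + 1*(exp(4*I*pi/7))*conj(exp(-6*I*pi/7)) + 1*(exp(-4*I*pi/7))*conj(exp(6*I*pi/7)) + 1*(exp(2*I*pi/7))*conj(exp(4*I*pi/7)) + 1*(exp(-6*I*pi/7))*conj(exp(2*I*pi/7))]
      = (1/7)[(1) + (exp(-6*I*pi/7)) + (exp(2*I*pi/7)) + (exp(-4*I*pi/7)) + (exp(4*I*pi/7)) + (exp(-2*I*pi/7)) + (exp(6*I*pi/7))] = 0/7 = 0
(Exp terms are combined using exp(i*s)*conj(exp(i*t)) = exp(i*(s-t)), and sums of them are collapsed using the identity that for every m > 1 the m distinct m-th roots of unity sum to 0, e.g. 1 + exp(2*I*pi/3) + exp(-2*I*pi/3) = 0.)
Hence the multiplicities are chi_3: 1. Dimension check: dim(chi_0)*dim(chi_3) = 1*1 = 1 and sum (mult * dim) = 1*1 = 1.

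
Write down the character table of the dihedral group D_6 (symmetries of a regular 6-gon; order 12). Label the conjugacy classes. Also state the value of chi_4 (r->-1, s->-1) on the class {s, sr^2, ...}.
Conjugacy classes: {e} of size 1, {r^3} of size 1, {r^1, r^5} of size 2, {r^2, r^4} of size 2, {s, sr^2, ...} of size 3, {sr, sr^3, ...} of size 3.
Character table:
  irrep \ class              {e} (size 1)  {r^3} (size 1)  {r^1, r^5} (size 2)  {r^2, r^4} (size 2)  {s, sr^2, ...} (size 3)  {sr, sr^3, ...} (size 3)
  chi_1 (triv)               1             1               1                    1                    1                        1                       
  chi_2 (sign: r->1, s->-1)  1             1               1                    1                    -1                       -1                      
  chi_3 (r->-1, s->1)        1             -1              -1                   1                    1                        -1                      
  chi_4 (r->-1, s->-1)       1             -1              -1                   1                    -1                       1                       
  chi_5 (2d, j=1)            2             -2              1                    -1                   0                        0                       
  chi_6 (2d, j=2)            2             2               -1                   -1                   0                        0                       

Spot check: chi_4 (r->-1, s->-1) on {s, sr^2, ...} = -1.

Reasoning: D_6 has order 2*6 = 12 with 6 conjugacy classes, hence 6 irreducibles. Sum of squared dims 1 + 1 + 1 + 1 + 4 + 4 = 12 = |G|. Linear characters come from the abelianisation; the 2-dimensional irreps have character r^k -> 2*cos(2*pi*j*k/6), reflections -> 0.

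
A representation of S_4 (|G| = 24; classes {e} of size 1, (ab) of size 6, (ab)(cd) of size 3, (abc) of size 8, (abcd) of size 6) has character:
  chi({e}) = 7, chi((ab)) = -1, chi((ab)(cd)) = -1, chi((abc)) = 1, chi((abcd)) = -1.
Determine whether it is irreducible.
Not irreducible (reducible): <chi, chi> = 3 > 1.

Reasoning: <chi, chi> = (1/|G|) sum_C |C| * |chi(C)|^2 = (1/24)[1*|7|^2 + 6*|-1|^2 + 3*|-1|^2 + 8*|1|^2 + 6*|-1|^2]
  = (1/24)[(49) + (6) + (3) + (8) + (6)] = 72/24 = 3.
A character is irreducible iff <chi, chi> = 1, so this representation is reducible.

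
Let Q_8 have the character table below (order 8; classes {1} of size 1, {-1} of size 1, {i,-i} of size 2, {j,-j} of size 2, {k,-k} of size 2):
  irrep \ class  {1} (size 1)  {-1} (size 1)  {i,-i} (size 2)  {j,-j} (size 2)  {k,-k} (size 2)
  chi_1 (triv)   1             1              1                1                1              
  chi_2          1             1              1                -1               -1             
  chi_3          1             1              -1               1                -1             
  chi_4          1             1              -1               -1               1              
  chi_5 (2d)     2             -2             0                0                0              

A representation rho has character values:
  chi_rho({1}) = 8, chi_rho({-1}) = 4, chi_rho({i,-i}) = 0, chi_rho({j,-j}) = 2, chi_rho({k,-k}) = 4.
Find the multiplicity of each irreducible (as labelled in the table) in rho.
Multiplicities: chi_1: 3, chi_2: 0, chi_3: 1, chi_4: 2, chi_5: 1.

Use <chi_rho, chi> = (1/|G|) sum_C |C| * chi_rho(C) * conj(chi(C)) with |G| = 8 for each irreducible chi in the table:
  <chi_rho, chi_1> = (1/8)[1*(8)*conj(1) + 1*(4)*conj(1) + 2*(0)*conj(1) + 2*(2)*conj(1) + 2*(4)*conj(1)]
      = (1/8)[(8) + (4) + (0) + (4) + (8)] = 24/8 = 3
  <chi_rho, chi_2> = (1/8)[1*(8)*conj(1) + 1*(4)*conj(1) + 2*(0)*conj(1) + 2*(2)*conj(-1) + 2*(4)*conj(-1)]
      = (1/8)[(8) + (4) + (0) + (-4) + (-8)] = 0/8 = 0
  <chi_rho, chi_3> = (1/8)[1*(8)*conj(1) + 1*(4)*conj(1) + 2*(0)*conj(-1) + 2*(2)*conj(1) + 2*(4)*conj(-1)]
      = (1/8)[(8) + (4) + (0) + (4) + (-8)] = 8/8 = 1
  <chi_rho, chi_4> = (1/8)[1*(8)*conj(1) + 1*(4)*conj(1) + 2*(0)*conj(-1) + 2*(2)*conj(-1) + 2*(4)*conj(1)]
      = (1/8)[(8) + (4) + (0) + (-4) + (8)] = 16/8 = 2
  <chi_rho, chi_5> = (1/8)[1*(8)*conj(2) + 1*(4)*conj(-2) + 2*(0)*conj(0) + 2*(2)*conj(0) + 2*(4)*conj(0)]
      = (1/8)[(16) + (-8) + (0) + (0) + (0)] = 8/8 = 1
Dimension check: dim(rho) = sum (mult * dim) = 3*1 + 0*1 + 1*1 + 2*1 + 1*2 = 8 = chi_rho(e) = 8.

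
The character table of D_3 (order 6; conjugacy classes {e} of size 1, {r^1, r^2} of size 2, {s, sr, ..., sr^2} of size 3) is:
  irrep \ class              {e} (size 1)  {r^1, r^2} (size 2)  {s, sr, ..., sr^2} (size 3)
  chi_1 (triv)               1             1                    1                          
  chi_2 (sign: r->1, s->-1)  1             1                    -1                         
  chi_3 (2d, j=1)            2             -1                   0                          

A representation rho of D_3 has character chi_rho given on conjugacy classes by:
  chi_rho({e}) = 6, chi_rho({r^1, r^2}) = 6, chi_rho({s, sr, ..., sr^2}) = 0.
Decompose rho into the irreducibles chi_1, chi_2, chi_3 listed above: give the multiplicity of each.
Multiplicities: chi_1: 3, chi_2: 3, chi_3: 0.

Working: Use <chi_rho, chi> = (1/|G|) sum_C |C| * chi_rho(C) * conj(chi(C)) with |G| = 6 for each irreducible chi in the table:
  <chi_rho, chi_1> = (1/6)[1*(6)*conj(1) + 2*(6)*conj(1) + 3*(0)*conj(1)]
      = (1/6)[(6) + (12) + (0)] = 18/6 = 3
  <chi_rho, chi_2> = (1/6)[1*(6)*conj(1) + 2*(6)*conj(1) + 3*(0)*conj(-1)]
      = (1/6)[(6) + (12) + (0)] = 18/6 = 3
  <chi_rho, chi_3> = (1/6)[1*(6)*conj(2) + 2*(6)*conj(-1) + 3*(0)*conj(0)]
      = (1/6)[(12) + (-12) + (0)] = 0/6 = 0
Dimension check: dim(rho) = sum (mult * dim) = 3*1 + 3*1 + 0*2 = 6 = chi_rho(e) = 6.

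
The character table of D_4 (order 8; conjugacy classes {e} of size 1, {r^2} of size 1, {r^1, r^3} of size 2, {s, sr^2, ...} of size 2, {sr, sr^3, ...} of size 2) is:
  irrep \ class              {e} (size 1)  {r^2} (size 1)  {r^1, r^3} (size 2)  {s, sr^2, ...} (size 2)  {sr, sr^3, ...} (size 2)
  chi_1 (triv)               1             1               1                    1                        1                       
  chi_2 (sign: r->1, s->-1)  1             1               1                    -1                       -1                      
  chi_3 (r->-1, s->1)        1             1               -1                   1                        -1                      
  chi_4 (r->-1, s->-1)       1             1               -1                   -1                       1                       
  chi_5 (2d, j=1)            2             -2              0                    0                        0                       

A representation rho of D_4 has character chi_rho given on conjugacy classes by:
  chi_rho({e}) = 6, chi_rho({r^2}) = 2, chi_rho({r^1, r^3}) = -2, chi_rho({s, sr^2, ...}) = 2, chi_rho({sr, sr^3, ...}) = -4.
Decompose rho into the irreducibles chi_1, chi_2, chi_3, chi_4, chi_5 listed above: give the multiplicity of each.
Multiplicities: chi_1: 0, chi_2: 1, chi_3: 3, chi_4: 0, chi_5: 1.

Explanation: Use <chi_rho, chi> = (1/|G|) sum_C |C| * chi_rho(C) * conj(chi(C)) with |G| = 8 for each irreducible chi in the table:
  <chi_rho, chi_1> = (1/8)[1*(6)*conj(1) + 1*(2)*conj(1) + 2*(-2)*conj(1) + 2*(2)*conj(1) + 2*(-4)*conj(1)]
      = (1/8)[(6) + (2) + (-4) + (4) + (-8)] = 0/8 = 0
  <chi_rho, chi_2> = (1/8)[1*(6)*conj(1) + 1*(2)*conj(1) + 2*(-2)*conj(1) + 2*(2)*conj(-1) + 2*(-4)*conj(-1)]
      = (1/8)[(6) + (2) + (-4) + (-4) + (8)] = 8/8 = 1
  <chi_rho, chi_3> = (1/8)[1*(6)*conj(1) + 1*(2)*conj(1) + 2*(-2)*conj(-1) + 2*(2)*conj(1) + 2*(-4)*conj(-1)]
      = (1/8)[(6) + (2) + (4) + (4) + (8)] = 24/8 = 3
  <chi_rho, chi_4> = (1/8)[1*(6)*conj(1) + 1*(2)*conj(1) + 2*(-2)*conj(-1) + 2*(2)*conj(-1) + 2*(-4)*conj(1)]
      = (1/8)[(6) + (2) + (4) + (-4) + (-8)] = 0/8 = 0
  <chi_rho, chi_5> = (1/8)[1*(6)*conj(2) + 1*(2)*conj(-2) + 2*(-2)*conj(0) + 2*(2)*conj(0) + 2*(-4)*conj(0)]
      = (1/8)[(12) + (-4) + (0) + (0) + (0)] = 8/8 = 1
Dimension check: dim(rho) = sum (mult * dim) = 0*1 + 1*1 + 3*1 + 0*1 + 1*2 = 6 = chi_rho(e) = 6.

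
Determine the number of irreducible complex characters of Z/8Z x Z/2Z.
16

Working: The number of irreducible complex representations of a finite group equals its number of conjugacy classes. Z/8Z x Z/2Z is abelian of order 16, so every element is its own conjugacy class: 16 classes, so Z/8Z x Z/2Z (order 16) has exactly 16 irreducible complex representations.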